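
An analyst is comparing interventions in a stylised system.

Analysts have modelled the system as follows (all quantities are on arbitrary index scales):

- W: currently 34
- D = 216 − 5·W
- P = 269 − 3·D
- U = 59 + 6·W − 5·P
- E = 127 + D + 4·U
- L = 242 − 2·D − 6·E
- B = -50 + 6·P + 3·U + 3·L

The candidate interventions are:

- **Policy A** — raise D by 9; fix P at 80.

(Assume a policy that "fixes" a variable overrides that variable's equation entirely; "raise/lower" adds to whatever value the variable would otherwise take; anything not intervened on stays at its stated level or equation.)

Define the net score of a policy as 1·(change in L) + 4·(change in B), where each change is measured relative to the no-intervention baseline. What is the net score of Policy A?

Baseline:
  W = 34
  D = 216 − 5·34 = 46
  P = 269 − 3·46 = 131
  U = 59 + 6·34 − 5·131 = -392
  E = 127 + 46 + 4·(-392) = -1395
  L = 242 − 2·46 − 6·(-1395) = 8520
  B = -50 + 6·131 + 3·(-392) + 3·8520 = 25120
Policy A (D + 9, P := 80):
  W = 34
  D = 216 − 5·34 (+9 from intervention) = 55
  P = 80
  U = 59 + 6·34 − 5·80 = -137
  E = 127 + 55 + 4·(-137) = -366
  L = 242 − 2·55 − 6·(-366) = 2328
  B = -50 + 6·80 + 3·(-137) + 3·2328 = 7003
ΔL = 2328 − 8520 = -6192; ΔB = 7003 − 25120 = -18117
Score = 1·(-6192) + 4·(-18117) = -78660

-78660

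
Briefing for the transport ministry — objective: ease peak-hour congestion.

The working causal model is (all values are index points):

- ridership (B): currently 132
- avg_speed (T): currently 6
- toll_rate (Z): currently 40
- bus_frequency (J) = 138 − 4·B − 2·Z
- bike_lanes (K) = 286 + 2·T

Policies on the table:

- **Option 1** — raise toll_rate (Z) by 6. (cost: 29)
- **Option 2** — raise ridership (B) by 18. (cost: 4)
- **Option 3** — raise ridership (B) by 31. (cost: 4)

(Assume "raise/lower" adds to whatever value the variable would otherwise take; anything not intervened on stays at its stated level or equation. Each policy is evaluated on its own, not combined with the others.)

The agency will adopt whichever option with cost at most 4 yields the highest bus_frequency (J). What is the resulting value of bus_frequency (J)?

Option 2 (B + 18):
  B = 132 + 18 = 150
  Z = 40
  J = 138 − 4·150 − 2·40 = -542
Option 3 (B + 31):
  B = 132 + 31 = 163
  Z = 40
  J = 138 − 4·163 − 2·40 = -594
Comparing — Option 2: J=-542, Option 3: J=-594. Highest is -542 (Option 2).

-542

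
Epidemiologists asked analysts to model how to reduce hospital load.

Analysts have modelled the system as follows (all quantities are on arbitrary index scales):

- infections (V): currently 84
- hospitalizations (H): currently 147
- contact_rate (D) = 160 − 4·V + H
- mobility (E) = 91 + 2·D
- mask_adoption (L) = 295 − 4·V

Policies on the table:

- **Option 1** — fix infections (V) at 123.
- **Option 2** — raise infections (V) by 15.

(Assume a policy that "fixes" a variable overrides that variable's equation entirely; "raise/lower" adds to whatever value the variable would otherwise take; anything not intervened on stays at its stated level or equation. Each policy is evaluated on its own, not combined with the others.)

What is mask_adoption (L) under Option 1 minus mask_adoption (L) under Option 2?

-96

Option 1 (V := 123):
  V = 123
  L = 295 − 4·123 = -197
Option 2 (V + 15):
  V = 84 + 15 = 99
  L = 295 − 4·99 = -101
L: -197 − (-101) = -96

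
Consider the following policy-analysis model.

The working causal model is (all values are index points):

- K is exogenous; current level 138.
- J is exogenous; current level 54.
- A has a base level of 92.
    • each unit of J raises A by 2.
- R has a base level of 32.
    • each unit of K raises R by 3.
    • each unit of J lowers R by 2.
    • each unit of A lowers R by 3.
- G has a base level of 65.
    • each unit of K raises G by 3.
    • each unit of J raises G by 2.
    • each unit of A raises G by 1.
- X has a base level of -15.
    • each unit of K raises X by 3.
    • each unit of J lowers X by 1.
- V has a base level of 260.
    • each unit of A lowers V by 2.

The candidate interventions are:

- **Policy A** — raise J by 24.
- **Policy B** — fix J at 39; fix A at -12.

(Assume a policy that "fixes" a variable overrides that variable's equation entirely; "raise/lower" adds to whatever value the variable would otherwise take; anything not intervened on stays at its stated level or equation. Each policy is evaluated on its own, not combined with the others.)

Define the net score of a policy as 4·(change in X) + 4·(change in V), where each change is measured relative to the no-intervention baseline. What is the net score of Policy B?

1756

Baseline:
  K = 138
  J = 54
  A = 92 + 2·54 = 200
  X = -15 + 3·138 − 54 = 345
  V = 260 − 2·200 = -140
Policy B (J := 39, A := -12):
  K = 138
  J = 39
  A = -12
  X = -15 + 3·138 − 39 = 360
  V = 260 − 2·(-12) = 284
ΔX = 360 − 345 = 15; ΔV = 284 − (-140) = 424
Score = 4·15 + 4·424 = 1756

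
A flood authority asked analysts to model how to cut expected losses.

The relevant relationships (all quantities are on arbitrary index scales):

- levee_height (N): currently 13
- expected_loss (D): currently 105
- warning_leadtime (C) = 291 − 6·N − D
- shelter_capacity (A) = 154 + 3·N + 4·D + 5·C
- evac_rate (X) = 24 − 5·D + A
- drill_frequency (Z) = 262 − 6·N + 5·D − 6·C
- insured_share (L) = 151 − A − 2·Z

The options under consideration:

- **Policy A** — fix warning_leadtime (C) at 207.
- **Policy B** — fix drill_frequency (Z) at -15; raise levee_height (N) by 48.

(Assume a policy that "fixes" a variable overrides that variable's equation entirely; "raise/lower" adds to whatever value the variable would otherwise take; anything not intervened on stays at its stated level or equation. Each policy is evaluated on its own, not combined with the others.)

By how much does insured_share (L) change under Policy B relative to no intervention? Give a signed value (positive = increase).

Baseline:
  N = 13
  D = 105
  C = 291 − 6·13 − 105 = 108
  A = 154 + 3·13 + 4·105 + 5·108 = 1153
  Z = 262 − 6·13 + 5·105 − 6·108 = 61
  L = 151 − 1153 − 2·61 = -1124
Policy B (Z := -15, N + 48):
  N = 13 + 48 = 61
  D = 105
  C = 291 − 6·61 − 105 = -180
  A = 154 + 3·61 + 4·105 + 5·(-180) = -143
  Z = -15
  L = 151 − (-143) − 2·(-15) = 324
Change in L: 324 − (-1124) = 1448

1448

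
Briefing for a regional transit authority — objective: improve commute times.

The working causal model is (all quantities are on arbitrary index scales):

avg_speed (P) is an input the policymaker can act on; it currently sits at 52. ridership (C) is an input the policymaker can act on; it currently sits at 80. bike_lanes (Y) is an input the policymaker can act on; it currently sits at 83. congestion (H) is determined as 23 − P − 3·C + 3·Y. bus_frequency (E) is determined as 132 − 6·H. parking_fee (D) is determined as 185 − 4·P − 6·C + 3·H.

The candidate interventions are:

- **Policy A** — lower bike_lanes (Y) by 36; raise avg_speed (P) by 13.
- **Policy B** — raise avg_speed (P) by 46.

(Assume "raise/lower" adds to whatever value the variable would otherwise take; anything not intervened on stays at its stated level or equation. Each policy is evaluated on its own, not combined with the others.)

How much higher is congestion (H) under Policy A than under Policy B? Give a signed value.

-75

Policy A (Y − 36, P + 13):
  P = 52 + 13 = 65
  C = 80
  Y = 83 − 36 = 47
  H = 23 − 65 − 3·80 + 3·47 = -141
Policy B (P + 46):
  P = 52 + 46 = 98
  C = 80
  Y = 83
  H = 23 − 98 − 3·80 + 3·83 = -66
H: -141 − (-66) = -75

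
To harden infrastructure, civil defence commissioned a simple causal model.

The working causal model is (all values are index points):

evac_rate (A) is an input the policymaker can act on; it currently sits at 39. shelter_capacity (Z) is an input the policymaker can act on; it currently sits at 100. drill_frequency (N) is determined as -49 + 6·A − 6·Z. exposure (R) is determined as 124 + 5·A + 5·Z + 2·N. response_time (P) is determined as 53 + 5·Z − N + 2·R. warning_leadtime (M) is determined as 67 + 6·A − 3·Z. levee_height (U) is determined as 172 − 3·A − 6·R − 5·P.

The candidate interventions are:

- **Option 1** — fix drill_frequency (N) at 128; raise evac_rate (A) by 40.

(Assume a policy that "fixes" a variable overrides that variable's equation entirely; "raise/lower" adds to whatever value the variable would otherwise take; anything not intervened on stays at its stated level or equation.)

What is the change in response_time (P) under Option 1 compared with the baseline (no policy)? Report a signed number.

Baseline:
  A = 39
  Z = 100
  N = -49 + 6·39 − 6·100 = -415
  R = 124 + 5·39 + 5·100 + 2·(-415) = -11
  P = 53 + 5·100 − (-415) + 2·(-11) = 946
Option 1 (N := 128, A + 40):
  A = 39 + 40 = 79
  Z = 100
  N = 128
  R = 124 + 5·79 + 5·100 + 2·128 = 1275
  P = 53 + 5·100 − 128 + 2·1275 = 2975
Change in P: 2975 − 946 = 2029

2029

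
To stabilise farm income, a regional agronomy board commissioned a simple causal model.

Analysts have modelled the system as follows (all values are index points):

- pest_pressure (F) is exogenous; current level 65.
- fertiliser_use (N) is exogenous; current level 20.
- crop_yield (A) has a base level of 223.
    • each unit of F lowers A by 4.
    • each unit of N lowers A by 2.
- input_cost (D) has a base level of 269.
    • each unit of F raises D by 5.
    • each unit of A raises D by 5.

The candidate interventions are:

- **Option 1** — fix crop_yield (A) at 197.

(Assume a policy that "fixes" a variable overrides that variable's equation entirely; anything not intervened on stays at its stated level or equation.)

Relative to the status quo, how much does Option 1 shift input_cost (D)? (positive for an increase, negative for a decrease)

Baseline:
  F = 65
  N = 20
  A = 223 − 4·65 − 2·20 = -77
  D = 269 + 5·65 + 5·(-77) = 209
Option 1 (A := 197):
  F = 65
  N = 20
  A = 197
  D = 269 + 5·65 + 5·197 = 1579
Change in D: 1579 − 209 = 1370

1370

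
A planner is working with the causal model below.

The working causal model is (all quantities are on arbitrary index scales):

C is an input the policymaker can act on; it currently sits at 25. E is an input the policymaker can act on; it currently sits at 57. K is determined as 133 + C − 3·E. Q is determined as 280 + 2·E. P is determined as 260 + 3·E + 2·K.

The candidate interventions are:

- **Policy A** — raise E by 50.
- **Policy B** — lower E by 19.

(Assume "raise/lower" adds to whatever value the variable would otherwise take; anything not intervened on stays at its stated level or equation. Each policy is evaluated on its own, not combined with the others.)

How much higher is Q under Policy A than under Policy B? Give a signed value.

Policy A (E + 50):
  E = 57 + 50 = 107
  Q = 280 + 2·107 = 494
Policy B (E − 19):
  E = 57 − 19 = 38
  Q = 280 + 2·38 = 356
Q: 494 − 356 = 138

138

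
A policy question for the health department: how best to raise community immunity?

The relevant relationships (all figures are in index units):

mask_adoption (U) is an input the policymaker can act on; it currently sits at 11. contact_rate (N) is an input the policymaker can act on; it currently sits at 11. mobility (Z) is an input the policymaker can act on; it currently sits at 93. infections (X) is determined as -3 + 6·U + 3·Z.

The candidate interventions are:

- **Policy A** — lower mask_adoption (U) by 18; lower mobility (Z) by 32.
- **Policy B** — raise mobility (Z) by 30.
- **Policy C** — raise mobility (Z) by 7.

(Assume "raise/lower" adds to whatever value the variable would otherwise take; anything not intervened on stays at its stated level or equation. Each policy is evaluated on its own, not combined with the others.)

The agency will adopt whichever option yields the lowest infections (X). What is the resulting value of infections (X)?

Policy A (U − 18, Z − 32):
  U = 11 − 18 = -7
  Z = 93 − 32 = 61
  X = -3 + 6·(-7) + 3·61 = 138
Policy B (Z + 30):
  U = 11
  Z = 93 + 30 = 123
  X = -3 + 6·11 + 3·123 = 432
Policy C (Z + 7):
  U = 11
  Z = 93 + 7 = 100
  X = -3 + 6·11 + 3·100 = 363
Comparing — Policy A: X=138, Policy B: X=432, Policy C: X=363. Lowest is 138 (Policy A).

138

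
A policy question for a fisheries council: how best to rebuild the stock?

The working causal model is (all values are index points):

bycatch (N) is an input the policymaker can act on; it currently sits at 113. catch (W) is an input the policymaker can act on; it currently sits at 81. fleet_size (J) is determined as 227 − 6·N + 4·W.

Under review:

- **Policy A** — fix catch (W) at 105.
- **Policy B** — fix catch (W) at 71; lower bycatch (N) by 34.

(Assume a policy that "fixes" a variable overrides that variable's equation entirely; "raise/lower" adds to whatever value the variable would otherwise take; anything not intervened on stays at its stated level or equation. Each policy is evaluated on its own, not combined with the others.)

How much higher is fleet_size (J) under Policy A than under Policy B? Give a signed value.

-68

Policy A (W := 105):
  N = 113
  W = 105
  J = 227 − 6·113 + 4·105 = -31
Policy B (W := 71, N − 34):
  N = 113 − 34 = 79
  W = 71
  J = 227 − 6·79 + 4·71 = 37
J: -31 − 37 = -68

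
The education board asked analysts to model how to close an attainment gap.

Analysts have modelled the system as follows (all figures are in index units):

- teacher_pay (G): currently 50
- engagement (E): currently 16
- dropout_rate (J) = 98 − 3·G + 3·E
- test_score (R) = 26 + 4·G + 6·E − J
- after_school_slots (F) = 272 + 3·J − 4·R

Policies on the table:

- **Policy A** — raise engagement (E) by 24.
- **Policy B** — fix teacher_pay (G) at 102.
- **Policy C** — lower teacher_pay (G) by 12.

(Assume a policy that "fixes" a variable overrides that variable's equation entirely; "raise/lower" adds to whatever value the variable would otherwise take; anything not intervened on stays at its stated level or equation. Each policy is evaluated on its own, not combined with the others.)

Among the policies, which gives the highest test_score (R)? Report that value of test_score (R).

Policy A (E + 24):
  G = 50
  E = 16 + 24 = 40
  J = 98 − 3·50 + 3·40 = 68
  R = 26 + 4·50 + 6·40 − 68 = 398
Policy B (G := 102):
  G = 102
  E = 16
  J = 98 − 3·102 + 3·16 = -160
  R = 26 + 4·102 + 6·16 − (-160) = 690
Policy C (G − 12):
  G = 50 − 12 = 38
  E = 16
  J = 98 − 3·38 + 3·16 = 32
  R = 26 + 4·38 + 6·16 − 32 = 242
Comparing — Policy A: R=398, Policy B: R=690, Policy C: R=242. Highest is 690 (Policy B).

690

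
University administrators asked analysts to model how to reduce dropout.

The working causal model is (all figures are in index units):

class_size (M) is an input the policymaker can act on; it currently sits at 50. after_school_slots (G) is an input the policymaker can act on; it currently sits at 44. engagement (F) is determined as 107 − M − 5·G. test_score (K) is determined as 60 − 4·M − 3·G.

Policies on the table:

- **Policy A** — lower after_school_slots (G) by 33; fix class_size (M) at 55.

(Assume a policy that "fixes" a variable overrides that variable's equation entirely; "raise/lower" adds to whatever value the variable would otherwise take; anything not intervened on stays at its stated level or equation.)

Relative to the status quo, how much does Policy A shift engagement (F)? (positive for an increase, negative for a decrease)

Baseline:
  M = 50
  G = 44
  F = 107 − 50 − 5·44 = -163
Policy A (G − 33, M := 55):
  M = 55
  G = 44 − 33 = 11
  F = 107 − 55 − 5·11 = -3
Change in F: -3 − (-163) = 160

160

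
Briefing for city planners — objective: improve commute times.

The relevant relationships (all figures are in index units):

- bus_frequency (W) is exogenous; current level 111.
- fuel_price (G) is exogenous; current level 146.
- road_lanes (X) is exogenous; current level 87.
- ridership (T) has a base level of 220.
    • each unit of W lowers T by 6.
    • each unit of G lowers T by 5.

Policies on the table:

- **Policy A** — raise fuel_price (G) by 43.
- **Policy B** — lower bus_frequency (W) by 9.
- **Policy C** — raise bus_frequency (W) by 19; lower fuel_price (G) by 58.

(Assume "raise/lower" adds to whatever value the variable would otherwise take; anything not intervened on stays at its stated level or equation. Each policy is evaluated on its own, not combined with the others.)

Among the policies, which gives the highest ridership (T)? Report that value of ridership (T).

Policy A (G + 43):
  W = 111
  G = 146 + 43 = 189
  T = 220 − 6·111 − 5·189 = -1391
Policy B (W − 9):
  W = 111 − 9 = 102
  G = 146
  T = 220 − 6·102 − 5·146 = -1122
Policy C (W + 19, G − 58):
  W = 111 + 19 = 130
  G = 146 − 58 = 88
  T = 220 − 6·130 − 5·88 = -1000
Comparing — Policy A: T=-1391, Policy B: T=-1122, Policy C: T=-1000. Highest is -1000 (Policy C).

-1000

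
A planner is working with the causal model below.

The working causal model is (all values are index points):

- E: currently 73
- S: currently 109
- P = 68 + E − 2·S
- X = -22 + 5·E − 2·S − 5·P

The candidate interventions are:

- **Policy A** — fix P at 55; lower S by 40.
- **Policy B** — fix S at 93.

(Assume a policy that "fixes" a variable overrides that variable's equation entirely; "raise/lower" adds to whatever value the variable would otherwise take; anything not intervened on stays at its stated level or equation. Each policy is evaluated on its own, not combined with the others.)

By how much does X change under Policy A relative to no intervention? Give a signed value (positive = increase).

-580

Baseline:
  E = 73
  S = 109
  P = 68 + 73 − 2·109 = -77
  X = -22 + 5·73 − 2·109 − 5·(-77) = 510
Policy A (P := 55, S − 40):
  E = 73
  S = 109 − 40 = 69
  P = 55
  X = -22 + 5·73 − 2·69 − 5·55 = -70
Change in X: -70 − 510 = -580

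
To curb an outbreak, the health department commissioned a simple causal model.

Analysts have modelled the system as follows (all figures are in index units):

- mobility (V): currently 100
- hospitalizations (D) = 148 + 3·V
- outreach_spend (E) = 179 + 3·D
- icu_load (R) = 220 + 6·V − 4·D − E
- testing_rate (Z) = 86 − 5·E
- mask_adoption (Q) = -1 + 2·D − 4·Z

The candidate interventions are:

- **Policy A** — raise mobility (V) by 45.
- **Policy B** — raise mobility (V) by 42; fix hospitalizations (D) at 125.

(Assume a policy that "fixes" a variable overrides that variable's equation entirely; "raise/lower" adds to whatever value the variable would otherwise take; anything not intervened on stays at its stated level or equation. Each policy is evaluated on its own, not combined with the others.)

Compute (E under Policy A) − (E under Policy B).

Policy A (V + 45):
  V = 100 + 45 = 145
  D = 148 + 3·145 = 583
  E = 179 + 3·583 = 1928
Policy B (V + 42, D := 125):
  V = 100 + 42 = 142
  D = 125
  E = 179 + 3·125 = 554
E: 1928 − 554 = 1374

1374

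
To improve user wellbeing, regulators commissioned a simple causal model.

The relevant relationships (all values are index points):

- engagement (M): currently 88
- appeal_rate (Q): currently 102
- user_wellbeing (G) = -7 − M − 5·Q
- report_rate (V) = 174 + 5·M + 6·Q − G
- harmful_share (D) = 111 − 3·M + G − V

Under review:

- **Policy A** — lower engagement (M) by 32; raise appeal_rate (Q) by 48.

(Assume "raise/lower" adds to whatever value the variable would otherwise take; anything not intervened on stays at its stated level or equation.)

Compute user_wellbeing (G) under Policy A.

Policy A (M − 32, Q + 48):
  M = 88 − 32 = 56
  Q = 102 + 48 = 150
  G = -7 − 56 − 5·150 = -813

-813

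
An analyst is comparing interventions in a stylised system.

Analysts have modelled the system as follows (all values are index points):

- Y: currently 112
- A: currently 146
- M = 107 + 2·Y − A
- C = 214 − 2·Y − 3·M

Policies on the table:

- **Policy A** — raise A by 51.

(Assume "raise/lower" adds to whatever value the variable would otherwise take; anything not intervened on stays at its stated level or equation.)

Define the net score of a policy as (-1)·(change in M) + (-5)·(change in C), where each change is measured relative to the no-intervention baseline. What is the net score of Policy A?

Baseline:
  Y = 112
  A = 146
  M = 107 + 2·112 − 146 = 185
  C = 214 − 2·112 − 3·185 = -565
Policy A (A + 51):
  Y = 112
  A = 146 + 51 = 197
  M = 107 + 2·112 − 197 = 134
  C = 214 − 2·112 − 3·134 = -412
ΔM = 134 − 185 = -51; ΔC = -412 − (-565) = 153
Score = (-1)·(-51) + (-5)·153 = -714

-714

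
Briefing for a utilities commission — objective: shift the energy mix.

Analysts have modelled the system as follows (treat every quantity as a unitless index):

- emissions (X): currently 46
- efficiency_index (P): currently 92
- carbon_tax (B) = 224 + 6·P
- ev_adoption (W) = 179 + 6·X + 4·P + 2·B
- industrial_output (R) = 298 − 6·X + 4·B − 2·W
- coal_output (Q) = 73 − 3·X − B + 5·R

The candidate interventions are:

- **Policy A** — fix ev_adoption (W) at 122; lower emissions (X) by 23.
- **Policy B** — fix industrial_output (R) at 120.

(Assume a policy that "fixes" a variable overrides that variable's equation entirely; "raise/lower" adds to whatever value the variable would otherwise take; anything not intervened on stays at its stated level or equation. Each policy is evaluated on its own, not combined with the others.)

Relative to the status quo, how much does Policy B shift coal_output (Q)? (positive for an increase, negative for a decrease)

8720

Baseline:
  X = 46
  P = 92
  B = 224 + 6·92 = 776
  W = 179 + 6·46 + 4·92 + 2·776 = 2375
  R = 298 − 6·46 + 4·776 − 2·2375 = -1624
  Q = 73 − 3·46 − 776 + 5·(-1624) = -8961
Policy B (R := 120):
  X = 46
  P = 92
  B = 224 + 6·92 = 776
  W = 179 + 6·46 + 4·92 + 2·776 = 2375
  R = 120
  Q = 73 − 3·46 − 776 + 5·120 = -241
Change in Q: -241 − (-8961) = 8720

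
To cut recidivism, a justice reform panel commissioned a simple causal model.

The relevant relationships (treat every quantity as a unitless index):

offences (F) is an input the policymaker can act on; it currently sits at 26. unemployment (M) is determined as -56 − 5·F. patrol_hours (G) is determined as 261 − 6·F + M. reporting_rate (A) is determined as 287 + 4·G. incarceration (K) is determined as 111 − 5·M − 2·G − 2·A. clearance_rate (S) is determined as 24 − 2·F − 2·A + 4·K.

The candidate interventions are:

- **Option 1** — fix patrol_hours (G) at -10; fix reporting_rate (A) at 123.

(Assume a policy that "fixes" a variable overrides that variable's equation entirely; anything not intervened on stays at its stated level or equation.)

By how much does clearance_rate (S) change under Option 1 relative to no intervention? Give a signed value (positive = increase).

Baseline:
  F = 26
  M = -56 − 5·26 = -186
  G = 261 − 6·26 + (-186) = -81
  A = 287 + 4·(-81) = -37
  K = 111 − 5·(-186) − 2·(-81) − 2·(-37) = 1277
  S = 24 − 2·26 − 2·(-37) + 4·1277 = 5154
Option 1 (G := -10, A := 123):
  F = 26
  M = -56 − 5·26 = -186
  G = -10
  A = 123
  K = 111 − 5·(-186) − 2·(-10) − 2·123 = 815
  S = 24 − 2·26 − 2·123 + 4·815 = 2986
Change in S: 2986 − 5154 = -2168

-2168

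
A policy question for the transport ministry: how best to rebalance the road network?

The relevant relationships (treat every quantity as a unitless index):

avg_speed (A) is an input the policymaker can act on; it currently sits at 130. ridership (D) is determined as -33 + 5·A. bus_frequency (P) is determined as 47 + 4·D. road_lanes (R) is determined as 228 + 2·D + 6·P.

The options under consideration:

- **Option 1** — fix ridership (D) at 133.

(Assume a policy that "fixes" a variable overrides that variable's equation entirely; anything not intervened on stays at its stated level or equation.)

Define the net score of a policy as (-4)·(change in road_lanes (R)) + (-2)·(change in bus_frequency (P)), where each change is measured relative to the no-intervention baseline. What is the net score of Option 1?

Baseline:
  A = 130
  D = -33 + 5·130 = 617
  P = 47 + 4·617 = 2515
  R = 228 + 2·617 + 6·2515 = 16552
Option 1 (D := 133):
  A = 130
  D = 133
  P = 47 + 4·133 = 579
  R = 228 + 2·133 + 6·579 = 3968
ΔR = 3968 − 16552 = -12584; ΔP = 579 − 2515 = -1936
Score = (-4)·(-12584) + (-2)·(-1936) = 54208

54208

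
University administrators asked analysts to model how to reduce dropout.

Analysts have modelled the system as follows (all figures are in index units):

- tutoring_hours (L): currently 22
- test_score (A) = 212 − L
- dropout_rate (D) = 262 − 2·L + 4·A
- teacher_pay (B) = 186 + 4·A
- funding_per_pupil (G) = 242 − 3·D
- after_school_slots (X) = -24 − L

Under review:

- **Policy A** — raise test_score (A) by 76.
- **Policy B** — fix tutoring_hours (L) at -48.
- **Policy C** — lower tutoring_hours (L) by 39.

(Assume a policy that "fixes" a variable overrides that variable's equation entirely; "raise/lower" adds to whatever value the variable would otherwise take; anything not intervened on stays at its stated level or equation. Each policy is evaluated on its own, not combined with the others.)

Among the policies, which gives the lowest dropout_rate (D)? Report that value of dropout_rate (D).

Policy A (A + 76):
  L = 22
  A = 212 − 22 (+76 from intervention) = 266
  D = 262 − 2·22 + 4·266 = 1282
Policy B (L := -48):
  L = -48
  A = 212 − (-48) = 260
  D = 262 − 2·(-48) + 4·260 = 1398
Policy C (L − 39):
  L = 22 − 39 = -17
  A = 212 − (-17) = 229
  D = 262 − 2·(-17) + 4·229 = 1212
Comparing — Policy A: D=1282, Policy B: D=1398, Policy C: D=1212. Lowest is 1212 (Policy C).

1212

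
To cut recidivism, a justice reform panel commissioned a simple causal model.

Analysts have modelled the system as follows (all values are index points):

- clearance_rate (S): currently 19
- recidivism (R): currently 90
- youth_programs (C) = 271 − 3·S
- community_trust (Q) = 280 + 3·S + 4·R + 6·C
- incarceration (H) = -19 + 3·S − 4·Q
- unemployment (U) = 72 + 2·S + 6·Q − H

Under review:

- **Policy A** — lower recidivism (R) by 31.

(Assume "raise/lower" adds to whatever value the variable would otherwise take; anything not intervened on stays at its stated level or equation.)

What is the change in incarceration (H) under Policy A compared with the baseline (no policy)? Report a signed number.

496

Baseline:
  S = 19
  R = 90
  C = 271 − 3·19 = 214
  Q = 280 + 3·19 + 4·90 + 6·214 = 1981
  H = -19 + 3·19 − 4·1981 = -7886
Policy A (R − 31):
  S = 19
  R = 90 − 31 = 59
  C = 271 − 3·19 = 214
  Q = 280 + 3·19 + 4·59 + 6·214 = 1857
  H = -19 + 3·19 − 4·1857 = -7390
Change in H: -7390 − (-7886) = 496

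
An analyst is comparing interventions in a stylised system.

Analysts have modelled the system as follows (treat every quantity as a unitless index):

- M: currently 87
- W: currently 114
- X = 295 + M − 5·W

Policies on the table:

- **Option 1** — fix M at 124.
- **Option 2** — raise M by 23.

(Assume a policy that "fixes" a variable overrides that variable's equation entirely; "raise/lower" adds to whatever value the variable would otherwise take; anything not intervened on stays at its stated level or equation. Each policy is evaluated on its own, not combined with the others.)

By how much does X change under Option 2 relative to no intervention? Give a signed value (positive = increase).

Baseline:
  M = 87
  W = 114
  X = 295 + 87 − 5·114 = -188
Option 2 (M + 23):
  M = 87 + 23 = 110
  W = 114
  X = 295 + 110 − 5·114 = -165
Change in X: -165 − (-188) = 23

23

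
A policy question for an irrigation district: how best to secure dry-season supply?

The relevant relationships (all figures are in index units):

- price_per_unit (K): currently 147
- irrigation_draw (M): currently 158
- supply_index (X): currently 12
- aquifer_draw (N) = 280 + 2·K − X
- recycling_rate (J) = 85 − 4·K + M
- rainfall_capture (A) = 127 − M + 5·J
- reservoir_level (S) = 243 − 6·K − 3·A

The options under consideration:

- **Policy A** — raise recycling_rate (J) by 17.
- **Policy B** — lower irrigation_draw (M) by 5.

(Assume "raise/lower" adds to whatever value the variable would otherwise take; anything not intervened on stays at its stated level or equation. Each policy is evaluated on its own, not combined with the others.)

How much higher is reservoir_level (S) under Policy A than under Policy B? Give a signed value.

-315

Policy A (J + 17):
  K = 147
  M = 158
  J = 85 − 4·147 + 158 (+17 from intervention) = -328
  A = 127 − 158 + 5·(-328) = -1671
  S = 243 − 6·147 − 3·(-1671) = 4374
Policy B (M − 5):
  K = 147
  M = 158 − 5 = 153
  J = 85 − 4·147 + 153 = -350
  A = 127 − 153 + 5·(-350) = -1776
  S = 243 − 6·147 − 3·(-1776) = 4689
S: 4374 − 4689 = -315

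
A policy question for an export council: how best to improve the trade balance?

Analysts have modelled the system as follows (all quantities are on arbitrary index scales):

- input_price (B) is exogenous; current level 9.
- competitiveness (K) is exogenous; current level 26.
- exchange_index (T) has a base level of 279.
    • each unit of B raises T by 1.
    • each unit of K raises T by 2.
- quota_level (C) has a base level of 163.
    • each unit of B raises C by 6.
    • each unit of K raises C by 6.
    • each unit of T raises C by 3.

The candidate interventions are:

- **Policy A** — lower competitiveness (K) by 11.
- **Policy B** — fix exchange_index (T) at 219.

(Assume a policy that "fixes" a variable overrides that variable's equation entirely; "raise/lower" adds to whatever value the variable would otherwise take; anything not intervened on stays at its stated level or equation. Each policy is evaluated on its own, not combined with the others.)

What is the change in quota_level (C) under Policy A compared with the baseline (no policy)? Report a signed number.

Baseline:
  B = 9
  K = 26
  T = 279 + 9 + 2·26 = 340
  C = 163 + 6·9 + 6·26 + 3·340 = 1393
Policy A (K − 11):
  B = 9
  K = 26 − 11 = 15
  T = 279 + 9 + 2·15 = 318
  C = 163 + 6·9 + 6·15 + 3·318 = 1261
Change in C: 1261 − 1393 = -132

-132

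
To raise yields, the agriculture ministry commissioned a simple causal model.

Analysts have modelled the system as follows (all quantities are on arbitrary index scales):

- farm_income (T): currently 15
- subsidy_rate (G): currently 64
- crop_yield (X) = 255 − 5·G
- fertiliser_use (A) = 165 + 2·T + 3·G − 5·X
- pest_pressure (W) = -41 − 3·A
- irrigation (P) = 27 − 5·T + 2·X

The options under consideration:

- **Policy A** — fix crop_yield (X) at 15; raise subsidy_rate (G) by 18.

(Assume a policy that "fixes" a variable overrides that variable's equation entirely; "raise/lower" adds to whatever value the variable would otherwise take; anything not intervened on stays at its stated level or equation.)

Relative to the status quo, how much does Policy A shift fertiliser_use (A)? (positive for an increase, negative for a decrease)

-346

Baseline:
  T = 15
  G = 64
  X = 255 − 5·64 = -65
  A = 165 + 2·15 + 3·64 − 5·(-65) = 712
Policy A (X := 15, G + 18):
  T = 15
  G = 64 + 18 = 82
  X = 15
  A = 165 + 2·15 + 3·82 − 5·15 = 366
Change in A: 366 − 712 = -346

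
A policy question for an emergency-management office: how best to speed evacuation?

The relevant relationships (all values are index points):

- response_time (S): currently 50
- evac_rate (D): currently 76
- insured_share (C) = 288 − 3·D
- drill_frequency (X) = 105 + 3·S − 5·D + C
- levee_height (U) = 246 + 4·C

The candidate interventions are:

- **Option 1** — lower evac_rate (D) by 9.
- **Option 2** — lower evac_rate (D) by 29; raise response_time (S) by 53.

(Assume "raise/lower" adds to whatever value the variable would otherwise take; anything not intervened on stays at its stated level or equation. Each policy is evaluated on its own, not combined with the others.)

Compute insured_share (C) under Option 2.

147

Option 2 (D − 29, S + 53):
  D = 76 − 29 = 47
  C = 288 − 3·47 = 147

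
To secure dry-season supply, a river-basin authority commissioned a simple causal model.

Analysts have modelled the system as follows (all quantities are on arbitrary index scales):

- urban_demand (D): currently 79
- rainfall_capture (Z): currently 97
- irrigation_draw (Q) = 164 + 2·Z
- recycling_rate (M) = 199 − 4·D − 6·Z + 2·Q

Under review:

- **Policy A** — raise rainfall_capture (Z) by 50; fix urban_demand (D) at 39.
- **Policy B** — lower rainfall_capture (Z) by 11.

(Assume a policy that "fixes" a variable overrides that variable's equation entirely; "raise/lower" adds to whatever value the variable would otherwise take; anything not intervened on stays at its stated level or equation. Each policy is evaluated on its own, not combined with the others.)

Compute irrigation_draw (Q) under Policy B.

Policy B (Z − 11):
  Z = 97 − 11 = 86
  Q = 164 + 2·86 = 336

336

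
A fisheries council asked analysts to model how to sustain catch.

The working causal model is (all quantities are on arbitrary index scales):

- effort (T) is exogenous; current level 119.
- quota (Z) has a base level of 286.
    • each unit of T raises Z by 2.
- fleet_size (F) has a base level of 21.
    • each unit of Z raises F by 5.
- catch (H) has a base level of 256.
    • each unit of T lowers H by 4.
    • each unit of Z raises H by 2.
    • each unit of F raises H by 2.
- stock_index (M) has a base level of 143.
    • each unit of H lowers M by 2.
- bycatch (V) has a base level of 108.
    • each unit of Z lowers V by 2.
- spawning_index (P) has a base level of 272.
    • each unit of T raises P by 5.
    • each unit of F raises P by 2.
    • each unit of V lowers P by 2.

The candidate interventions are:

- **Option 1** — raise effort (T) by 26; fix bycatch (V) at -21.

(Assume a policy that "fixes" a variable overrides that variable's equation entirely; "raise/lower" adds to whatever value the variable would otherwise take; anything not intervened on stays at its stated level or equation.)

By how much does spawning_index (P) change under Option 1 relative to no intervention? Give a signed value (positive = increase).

Baseline:
  T = 119
  Z = 286 + 2·119 = 524
  F = 21 + 5·524 = 2641
  V = 108 − 2·524 = -940
  P = 272 + 5·119 + 2·2641 − 2·(-940) = 8029
Option 1 (T + 26, V := -21):
  T = 119 + 26 = 145
  Z = 286 + 2·145 = 576
  F = 21 + 5·576 = 2901
  V = -21
  P = 272 + 5·145 + 2·2901 − 2·(-21) = 6841
Change in P: 6841 − 8029 = -1188

-1188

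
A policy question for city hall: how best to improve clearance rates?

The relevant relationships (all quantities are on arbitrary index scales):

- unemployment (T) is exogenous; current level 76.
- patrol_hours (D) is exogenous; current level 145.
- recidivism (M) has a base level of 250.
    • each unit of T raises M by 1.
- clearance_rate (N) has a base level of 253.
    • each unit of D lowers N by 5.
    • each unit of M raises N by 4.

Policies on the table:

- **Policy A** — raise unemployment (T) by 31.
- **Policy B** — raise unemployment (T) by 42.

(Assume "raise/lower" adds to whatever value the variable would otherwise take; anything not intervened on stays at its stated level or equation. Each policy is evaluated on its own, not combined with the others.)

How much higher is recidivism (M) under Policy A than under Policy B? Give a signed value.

-11

Policy A (T + 31):
  T = 76 + 31 = 107
  M = 250 + 107 = 357
Policy B (T + 42):
  T = 76 + 42 = 118
  M = 250 + 118 = 368
M: 357 − 368 = -11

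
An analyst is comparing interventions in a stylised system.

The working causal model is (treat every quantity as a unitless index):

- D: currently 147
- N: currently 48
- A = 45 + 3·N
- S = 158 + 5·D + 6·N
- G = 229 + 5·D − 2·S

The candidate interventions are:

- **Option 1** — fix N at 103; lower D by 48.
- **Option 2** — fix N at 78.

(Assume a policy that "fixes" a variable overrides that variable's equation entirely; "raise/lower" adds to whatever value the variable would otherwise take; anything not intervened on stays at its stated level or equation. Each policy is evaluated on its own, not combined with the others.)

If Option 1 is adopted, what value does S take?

1271

Option 1 (N := 103, D − 48):
  D = 147 − 48 = 99
  N = 103
  S = 158 + 5·99 + 6·103 = 1271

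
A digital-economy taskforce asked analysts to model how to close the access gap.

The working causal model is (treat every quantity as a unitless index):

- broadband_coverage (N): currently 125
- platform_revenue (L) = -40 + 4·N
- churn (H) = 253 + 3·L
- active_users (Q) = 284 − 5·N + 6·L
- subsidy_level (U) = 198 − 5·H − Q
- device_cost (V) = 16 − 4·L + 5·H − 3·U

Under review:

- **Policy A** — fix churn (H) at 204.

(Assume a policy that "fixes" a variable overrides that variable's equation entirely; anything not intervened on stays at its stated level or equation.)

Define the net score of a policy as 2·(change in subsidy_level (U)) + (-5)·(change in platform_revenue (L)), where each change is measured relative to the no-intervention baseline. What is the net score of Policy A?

Baseline:
  N = 125
  L = -40 + 4·125 = 460
  H = 253 + 3·460 = 1633
  Q = 284 − 5·125 + 6·460 = 2419
  U = 198 − 5·1633 − 2419 = -10386
Policy A (H := 204):
  N = 125
  L = -40 + 4·125 = 460
  H = 204
  Q = 284 − 5·125 + 6·460 = 2419
  U = 198 − 5·204 − 2419 = -3241
ΔU = -3241 − (-10386) = 7145; ΔL = 460 − 460 = 0
Score = 2·7145 + (-5)·0 = 14290

14290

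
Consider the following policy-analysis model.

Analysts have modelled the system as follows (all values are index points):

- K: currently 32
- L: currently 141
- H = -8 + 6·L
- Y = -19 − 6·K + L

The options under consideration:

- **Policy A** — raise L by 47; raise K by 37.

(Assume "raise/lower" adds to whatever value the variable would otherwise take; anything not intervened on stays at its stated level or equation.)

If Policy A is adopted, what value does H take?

1120

Policy A (L + 47, K + 37):
  L = 141 + 47 = 188
  H = -8 + 6·188 = 1120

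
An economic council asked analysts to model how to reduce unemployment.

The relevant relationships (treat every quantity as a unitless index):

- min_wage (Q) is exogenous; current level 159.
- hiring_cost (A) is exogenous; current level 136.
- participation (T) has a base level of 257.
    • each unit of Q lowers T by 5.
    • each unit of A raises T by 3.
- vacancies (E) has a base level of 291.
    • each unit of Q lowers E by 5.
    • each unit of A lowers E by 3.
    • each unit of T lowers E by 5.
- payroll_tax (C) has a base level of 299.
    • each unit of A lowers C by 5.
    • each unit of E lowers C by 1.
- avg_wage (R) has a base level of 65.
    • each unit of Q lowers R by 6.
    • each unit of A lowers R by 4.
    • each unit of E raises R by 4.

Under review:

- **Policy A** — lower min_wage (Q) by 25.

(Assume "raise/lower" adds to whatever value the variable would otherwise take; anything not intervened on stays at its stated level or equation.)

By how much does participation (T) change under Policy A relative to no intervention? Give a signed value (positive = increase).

125

Baseline:
  Q = 159
  A = 136
  T = 257 − 5·159 + 3·136 = -130
Policy A (Q − 25):
  Q = 159 − 25 = 134
  A = 136
  T = 257 − 5·134 + 3·136 = -5
Change in T: -5 − (-130) = 125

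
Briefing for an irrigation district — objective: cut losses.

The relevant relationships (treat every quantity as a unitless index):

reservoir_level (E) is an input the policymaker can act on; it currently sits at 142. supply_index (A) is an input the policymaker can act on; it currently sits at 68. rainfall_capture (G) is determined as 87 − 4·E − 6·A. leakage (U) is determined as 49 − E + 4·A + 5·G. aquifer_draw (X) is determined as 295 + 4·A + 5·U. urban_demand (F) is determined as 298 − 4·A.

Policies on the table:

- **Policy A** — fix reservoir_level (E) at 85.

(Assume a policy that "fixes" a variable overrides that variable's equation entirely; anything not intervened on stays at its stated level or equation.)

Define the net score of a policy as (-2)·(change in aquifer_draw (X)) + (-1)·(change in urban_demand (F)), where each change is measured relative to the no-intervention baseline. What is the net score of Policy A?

Baseline:
  E = 142
  A = 68
  G = 87 − 4·142 − 6·68 = -889
  U = 49 − 142 + 4·68 + 5·(-889) = -4266
  X = 295 + 4·68 + 5·(-4266) = -20763
  F = 298 − 4·68 = 26
Policy A (E := 85):
  E = 85
  A = 68
  G = 87 − 4·85 − 6·68 = -661
  U = 49 − 85 + 4·68 + 5·(-661) = -3069
  X = 295 + 4·68 + 5·(-3069) = -14778
  F = 298 − 4·68 = 26
ΔX = -14778 − (-20763) = 5985; ΔF = 26 − 26 = 0
Score = (-2)·5985 + (-1)·0 = -11970

-11970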